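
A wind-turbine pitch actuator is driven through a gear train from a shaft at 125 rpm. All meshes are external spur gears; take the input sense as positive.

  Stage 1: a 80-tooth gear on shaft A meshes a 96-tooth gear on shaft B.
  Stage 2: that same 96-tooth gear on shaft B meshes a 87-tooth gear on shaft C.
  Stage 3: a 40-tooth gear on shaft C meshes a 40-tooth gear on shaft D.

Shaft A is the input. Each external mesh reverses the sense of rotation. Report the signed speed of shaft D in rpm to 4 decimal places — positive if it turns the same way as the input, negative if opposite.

Stage 1 [80T→96T]: ω = 125.0000×80/96 = 104.1667 rpm, dir flips to −; running = −104.1667
Stage 2 [96T→87T]: ω = 104.1667×96/87 = 114.9425 rpm, dir flips to +; running = +114.9425
Stage 3 [40T→40T]: ω = 114.9425×40/40 = 114.9425 rpm, dir flips to −; running = −114.9425

-114.9425 rpm (opposite to input, |ω| = 114.9425 rpm)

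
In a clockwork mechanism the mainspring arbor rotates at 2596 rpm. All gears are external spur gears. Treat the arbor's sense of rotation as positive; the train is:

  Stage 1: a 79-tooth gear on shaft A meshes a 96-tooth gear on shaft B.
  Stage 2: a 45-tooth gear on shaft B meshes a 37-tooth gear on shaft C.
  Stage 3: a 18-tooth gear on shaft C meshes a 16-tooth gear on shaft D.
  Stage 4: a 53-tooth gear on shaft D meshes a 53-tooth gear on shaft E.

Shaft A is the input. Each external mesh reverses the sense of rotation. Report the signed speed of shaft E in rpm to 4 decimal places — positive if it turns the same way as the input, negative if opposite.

Stage 1 [79T→96T]: ω = 2596.0000×79/96 = 2136.2917 rpm, dir flips to −; running = −2136.2917
Stage 2 [45T→37T]: ω = 2136.2917×45/37 = 2598.1926 rpm, dir flips to +; running = +2598.1926
Stage 3 [18T→16T]: ω = 2598.1926×18/16 = 2922.9666 rpm, dir flips to −; running = −2922.9666
Stage 4 [53T→53T]: ω = 2922.9666×53/53 = 2922.9666 rpm, dir flips to +; running = +2922.9666

+2922.9666 rpm (same as input, |ω| = 2922.9666 rpm)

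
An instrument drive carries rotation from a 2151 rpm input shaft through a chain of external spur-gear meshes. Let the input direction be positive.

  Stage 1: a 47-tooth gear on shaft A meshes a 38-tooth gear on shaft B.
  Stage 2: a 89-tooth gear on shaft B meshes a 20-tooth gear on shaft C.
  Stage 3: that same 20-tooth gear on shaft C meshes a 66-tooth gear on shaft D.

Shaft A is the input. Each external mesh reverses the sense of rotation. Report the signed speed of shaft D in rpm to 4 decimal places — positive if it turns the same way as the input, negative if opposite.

-3587.5730 rpm (opposite to input, |ω| = 3587.5730 rpm)

Stage 1 [47T→38T]: ω = 2151.0000×47/38 = 2660.4474 rpm, dir flips to −; running = −2660.4474
Stage 2 [89T→20T]: ω = 2660.4474×89/20 = 11838.9908 rpm, dir flips to +; running = +11838.9908
Stage 3 [20T→66T]: ω = 11838.9908×20/66 = 3587.5730 rpm, dir flips to −; running = −3587.5730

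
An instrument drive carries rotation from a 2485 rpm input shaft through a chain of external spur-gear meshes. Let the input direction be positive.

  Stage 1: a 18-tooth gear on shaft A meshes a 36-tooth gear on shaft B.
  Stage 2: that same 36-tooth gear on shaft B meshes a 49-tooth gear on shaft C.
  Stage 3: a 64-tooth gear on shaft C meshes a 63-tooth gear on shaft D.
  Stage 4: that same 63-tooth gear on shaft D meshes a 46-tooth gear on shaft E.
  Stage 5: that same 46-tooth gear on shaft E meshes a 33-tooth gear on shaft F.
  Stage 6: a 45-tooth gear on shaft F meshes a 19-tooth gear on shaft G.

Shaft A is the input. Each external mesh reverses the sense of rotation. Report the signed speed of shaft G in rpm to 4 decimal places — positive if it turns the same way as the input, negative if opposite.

Stage 1 [18T→36T]: ω = 2485.0000×18/36 = 1242.5000 rpm, dir flips to −; running = −1242.5000
Stage 2 [36T→49T]: ω = 1242.5000×36/49 = 912.8571 rpm, dir flips to +; running = +912.8571
Stage 3 [64T→63T]: ω = 912.8571×64/63 = 927.3469 rpm, dir flips to −; running = −927.3469
Stage 4 [63T→46T]: ω = 927.3469×63/46 = 1270.0621 rpm, dir flips to +; running = +1270.0621
Stage 5 [46T→33T]: ω = 1270.0621×46/33 = 1770.3896 rpm, dir flips to −; running = −1770.3896
Stage 6 [45T→19T]: ω = 1770.3896×45/19 = 4193.0280 rpm, dir flips to +; running = +4193.0280

+4193.0280 rpm (same as input, |ω| = 4193.0280 rpm)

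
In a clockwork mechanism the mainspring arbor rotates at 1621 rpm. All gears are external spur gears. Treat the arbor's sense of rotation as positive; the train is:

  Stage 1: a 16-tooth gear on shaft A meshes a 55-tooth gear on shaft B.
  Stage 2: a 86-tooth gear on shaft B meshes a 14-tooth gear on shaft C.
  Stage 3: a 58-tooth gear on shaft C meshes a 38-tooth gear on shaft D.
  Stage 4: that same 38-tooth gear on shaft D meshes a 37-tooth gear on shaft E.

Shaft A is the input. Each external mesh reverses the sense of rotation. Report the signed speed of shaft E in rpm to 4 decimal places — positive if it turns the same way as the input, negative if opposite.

+4540.8483 rpm (same as input, |ω| = 4540.8483 rpm)

Stage 1 [16T→55T]: ω = 1621.0000×16/55 = 471.5636 rpm, dir flips to −; running = −471.5636
Stage 2 [86T→14T]: ω = 471.5636×86/14 = 2896.7481 rpm, dir flips to +; running = +2896.7481
Stage 3 [58T→38T]: ω = 2896.7481×58/38 = 4421.3523 rpm, dir flips to −; running = −4421.3523
Stage 4 [38T→37T]: ω = 4421.3523×38/37 = 4540.8483 rpm, dir flips to +; running = +4540.8483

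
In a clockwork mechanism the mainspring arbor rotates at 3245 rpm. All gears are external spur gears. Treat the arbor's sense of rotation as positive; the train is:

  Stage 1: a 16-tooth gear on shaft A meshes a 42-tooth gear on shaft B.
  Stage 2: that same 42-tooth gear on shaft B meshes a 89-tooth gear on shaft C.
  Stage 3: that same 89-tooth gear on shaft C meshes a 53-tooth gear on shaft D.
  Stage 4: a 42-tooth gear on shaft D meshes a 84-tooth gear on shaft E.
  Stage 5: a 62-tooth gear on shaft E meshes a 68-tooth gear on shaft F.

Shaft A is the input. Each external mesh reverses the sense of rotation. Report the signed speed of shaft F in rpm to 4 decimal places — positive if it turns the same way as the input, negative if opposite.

Stage 1 [16T→42T]: ω = 3245.0000×16/42 = 1236.1905 rpm, dir flips to −; running = −1236.1905
Stage 2 [42T→89T]: ω = 1236.1905×42/89 = 583.3708 rpm, dir flips to +; running = +583.3708
Stage 3 [89T→53T]: ω = 583.3708×89/53 = 979.6226 rpm, dir flips to −; running = −979.6226
Stage 4 [42T→84T]: ω = 979.6226×42/84 = 489.8113 rpm, dir flips to +; running = +489.8113
Stage 5 [62T→68T]: ω = 489.8113×62/68 = 446.5927 rpm, dir flips to −; running = −446.5927

-446.5927 rpm (opposite to input, |ω| = 446.5927 rpm)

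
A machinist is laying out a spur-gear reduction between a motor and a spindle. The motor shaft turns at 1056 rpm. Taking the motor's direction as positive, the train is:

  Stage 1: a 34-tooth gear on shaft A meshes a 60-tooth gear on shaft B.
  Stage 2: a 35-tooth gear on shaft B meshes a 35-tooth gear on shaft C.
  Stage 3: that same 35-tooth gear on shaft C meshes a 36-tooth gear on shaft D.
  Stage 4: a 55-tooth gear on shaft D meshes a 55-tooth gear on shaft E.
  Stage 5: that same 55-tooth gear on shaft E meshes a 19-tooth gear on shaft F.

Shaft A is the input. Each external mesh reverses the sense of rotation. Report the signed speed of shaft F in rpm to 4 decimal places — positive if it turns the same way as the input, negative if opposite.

Stage 1 [34T→60T]: ω = 1056.0000×34/60 = 598.4000 rpm, dir flips to −; running = −598.4000
Stage 2 [35T→35T]: ω = 598.4000×35/35 = 598.4000 rpm, dir flips to +; running = +598.4000
Stage 3 [35T→36T]: ω = 598.4000×35/36 = 581.7778 rpm, dir flips to −; running = −581.7778
Stage 4 [55T→55T]: ω = 581.7778×55/55 = 581.7778 rpm, dir flips to +; running = +581.7778
Stage 5 [55T→19T]: ω = 581.7778×55/19 = 1684.0936 rpm, dir flips to −; running = −1684.0936

-1684.0936 rpm (opposite to input, |ω| = 1684.0936 rpm)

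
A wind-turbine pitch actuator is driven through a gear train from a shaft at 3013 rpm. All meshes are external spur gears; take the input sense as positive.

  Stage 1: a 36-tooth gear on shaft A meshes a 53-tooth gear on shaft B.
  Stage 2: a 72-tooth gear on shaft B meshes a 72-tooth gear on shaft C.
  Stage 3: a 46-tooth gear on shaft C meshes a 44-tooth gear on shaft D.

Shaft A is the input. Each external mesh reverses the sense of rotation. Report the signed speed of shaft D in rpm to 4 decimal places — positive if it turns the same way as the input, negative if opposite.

Stage 1 [36T→53T]: ω = 3013.0000×36/53 = 2046.5660 rpm, dir flips to −; running = −2046.5660
Stage 2 [72T→72T]: ω = 2046.5660×72/72 = 2046.5660 rpm, dir flips to +; running = +2046.5660
Stage 3 [46T→44T]: ω = 2046.5660×46/44 = 2139.5918 rpm, dir flips to −; running = −2139.5918

-2139.5918 rpm (opposite to input, |ω| = 2139.5918 rpm)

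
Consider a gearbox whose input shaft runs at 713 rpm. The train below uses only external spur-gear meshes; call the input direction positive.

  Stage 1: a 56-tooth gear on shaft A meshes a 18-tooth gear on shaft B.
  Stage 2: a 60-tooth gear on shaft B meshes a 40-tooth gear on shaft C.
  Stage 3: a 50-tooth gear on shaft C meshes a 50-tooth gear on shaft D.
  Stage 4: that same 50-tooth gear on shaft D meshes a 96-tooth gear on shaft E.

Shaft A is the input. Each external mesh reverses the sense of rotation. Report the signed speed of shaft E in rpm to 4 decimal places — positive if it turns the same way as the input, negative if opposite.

Stage 1 [56T→18T]: ω = 713.0000×56/18 = 2218.2222 rpm, dir flips to −; running = −2218.2222
Stage 2 [60T→40T]: ω = 2218.2222×60/40 = 3327.3333 rpm, dir flips to +; running = +3327.3333
Stage 3 [50T→50T]: ω = 3327.3333×50/50 = 3327.3333 rpm, dir flips to −; running = −3327.3333
Stage 4 [50T→96T]: ω = 3327.3333×50/96 = 1732.9861 rpm, dir flips to +; running = +1732.9861

+1732.9861 rpm (same as input, |ω| = 1732.9861 rpm)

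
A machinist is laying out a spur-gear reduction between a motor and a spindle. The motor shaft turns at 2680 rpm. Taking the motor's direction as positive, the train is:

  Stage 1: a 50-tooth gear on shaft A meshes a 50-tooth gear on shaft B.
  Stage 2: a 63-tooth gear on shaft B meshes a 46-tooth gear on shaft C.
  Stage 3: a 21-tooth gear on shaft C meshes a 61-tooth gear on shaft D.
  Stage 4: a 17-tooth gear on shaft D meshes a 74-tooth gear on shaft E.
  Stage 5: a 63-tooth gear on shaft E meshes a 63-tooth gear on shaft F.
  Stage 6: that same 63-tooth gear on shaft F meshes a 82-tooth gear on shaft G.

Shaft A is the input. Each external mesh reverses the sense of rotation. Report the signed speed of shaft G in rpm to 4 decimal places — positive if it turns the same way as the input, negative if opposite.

Stage 1 [50T→50T]: ω = 2680.0000×50/50 = 2680.0000 rpm, dir flips to −; running = −2680.0000
Stage 2 [63T→46T]: ω = 2680.0000×63/46 = 3670.4348 rpm, dir flips to +; running = +3670.4348
Stage 3 [21T→61T]: ω = 3670.4348×21/61 = 1263.5923 rpm, dir flips to −; running = −1263.5923
Stage 4 [17T→74T]: ω = 1263.5923×17/74 = 290.2847 rpm, dir flips to +; running = +290.2847
Stage 5 [63T→63T]: ω = 290.2847×63/63 = 290.2847 rpm, dir flips to −; running = −290.2847
Stage 6 [63T→82T]: ω = 290.2847×63/82 = 223.0236 rpm, dir flips to +; running = +223.0236

+223.0236 rpm (same as input, |ω| = 223.0236 rpm)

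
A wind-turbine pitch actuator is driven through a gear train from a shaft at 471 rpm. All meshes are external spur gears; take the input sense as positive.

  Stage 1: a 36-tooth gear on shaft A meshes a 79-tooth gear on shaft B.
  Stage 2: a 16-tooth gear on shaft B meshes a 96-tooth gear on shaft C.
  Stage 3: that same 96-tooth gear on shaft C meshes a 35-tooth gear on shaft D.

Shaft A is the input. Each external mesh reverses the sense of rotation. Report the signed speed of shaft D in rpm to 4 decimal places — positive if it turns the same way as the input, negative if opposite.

-98.1179 rpm (opposite to input, |ω| = 98.1179 rpm)

Stage 1 [36T→79T]: ω = 471.0000×36/79 = 214.6329 rpm, dir flips to −; running = −214.6329
Stage 2 [16T→96T]: ω = 214.6329×16/96 = 35.7722 rpm, dir flips to +; running = +35.7722
Stage 3 [96T→35T]: ω = 35.7722×96/35 = 98.1179 rpm, dir flips to −; running = −98.1179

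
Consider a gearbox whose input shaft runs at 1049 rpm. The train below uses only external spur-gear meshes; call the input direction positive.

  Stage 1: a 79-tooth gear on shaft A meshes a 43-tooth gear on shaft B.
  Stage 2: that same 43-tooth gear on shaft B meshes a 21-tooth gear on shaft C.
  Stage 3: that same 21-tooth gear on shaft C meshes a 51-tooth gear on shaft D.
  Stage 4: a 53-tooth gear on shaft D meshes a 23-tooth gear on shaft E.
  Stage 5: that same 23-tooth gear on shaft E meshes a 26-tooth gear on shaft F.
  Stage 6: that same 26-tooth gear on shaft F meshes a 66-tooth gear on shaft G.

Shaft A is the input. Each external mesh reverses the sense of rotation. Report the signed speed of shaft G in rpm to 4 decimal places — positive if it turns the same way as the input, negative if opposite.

Stage 1 [79T→43T]: ω = 1049.0000×79/43 = 1927.2326 rpm, dir flips to −; running = −1927.2326
Stage 2 [43T→21T]: ω = 1927.2326×43/21 = 3946.2381 rpm, dir flips to +; running = +3946.2381
Stage 3 [21T→51T]: ω = 3946.2381×21/51 = 1624.9216 rpm, dir flips to −; running = −1624.9216
Stage 4 [53T→23T]: ω = 1624.9216×53/23 = 3744.3845 rpm, dir flips to +; running = +3744.3845
Stage 5 [23T→26T]: ω = 3744.3845×23/26 = 3312.3401 rpm, dir flips to −; running = −3312.3401
Stage 6 [26T→66T]: ω = 3312.3401×26/66 = 1304.8613 rpm, dir flips to +; running = +1304.8613

+1304.8613 rpm (same as input, |ω| = 1304.8613 rpm)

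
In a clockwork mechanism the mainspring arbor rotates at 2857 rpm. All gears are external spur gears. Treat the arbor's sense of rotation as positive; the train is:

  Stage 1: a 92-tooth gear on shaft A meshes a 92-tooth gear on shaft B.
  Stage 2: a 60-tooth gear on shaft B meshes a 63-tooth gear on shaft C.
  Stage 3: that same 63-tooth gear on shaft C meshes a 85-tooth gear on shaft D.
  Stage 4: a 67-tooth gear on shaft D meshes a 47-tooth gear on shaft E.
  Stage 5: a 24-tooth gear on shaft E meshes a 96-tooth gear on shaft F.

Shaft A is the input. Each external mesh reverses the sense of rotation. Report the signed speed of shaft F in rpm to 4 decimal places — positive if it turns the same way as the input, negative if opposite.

-718.7196 rpm (opposite to input, |ω| = 718.7196 rpm)

Stage 1 [92T→92T]: ω = 2857.0000×92/92 = 2857.0000 rpm, dir flips to −; running = −2857.0000
Stage 2 [60T→63T]: ω = 2857.0000×60/63 = 2720.9524 rpm, dir flips to +; running = +2720.9524
Stage 3 [63T→85T]: ω = 2720.9524×63/85 = 2016.7059 rpm, dir flips to −; running = −2016.7059
Stage 4 [67T→47T]: ω = 2016.7059×67/47 = 2874.8786 rpm, dir flips to +; running = +2874.8786
Stage 5 [24T→96T]: ω = 2874.8786×24/96 = 718.7196 rpm, dir flips to −; running = −718.7196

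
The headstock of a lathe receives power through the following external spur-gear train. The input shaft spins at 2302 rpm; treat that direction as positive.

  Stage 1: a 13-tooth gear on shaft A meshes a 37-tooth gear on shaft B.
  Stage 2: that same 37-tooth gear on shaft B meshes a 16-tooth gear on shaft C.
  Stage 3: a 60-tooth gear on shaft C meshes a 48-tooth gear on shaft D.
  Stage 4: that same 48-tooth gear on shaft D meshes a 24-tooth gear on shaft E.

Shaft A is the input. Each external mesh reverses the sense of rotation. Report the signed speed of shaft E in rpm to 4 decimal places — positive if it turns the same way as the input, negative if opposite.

Stage 1 [13T→37T]: ω = 2302.0000×13/37 = 808.8108 rpm, dir flips to −; running = −808.8108
Stage 2 [37T→16T]: ω = 808.8108×37/16 = 1870.3750 rpm, dir flips to +; running = +1870.3750
Stage 3 [60T→48T]: ω = 1870.3750×60/48 = 2337.9688 rpm, dir flips to −; running = −2337.9688
Stage 4 [48T→24T]: ω = 2337.9688×48/24 = 4675.9375 rpm, dir flips to +; running = +4675.9375

+4675.9375 rpm (same as input, |ω| = 4675.9375 rpm)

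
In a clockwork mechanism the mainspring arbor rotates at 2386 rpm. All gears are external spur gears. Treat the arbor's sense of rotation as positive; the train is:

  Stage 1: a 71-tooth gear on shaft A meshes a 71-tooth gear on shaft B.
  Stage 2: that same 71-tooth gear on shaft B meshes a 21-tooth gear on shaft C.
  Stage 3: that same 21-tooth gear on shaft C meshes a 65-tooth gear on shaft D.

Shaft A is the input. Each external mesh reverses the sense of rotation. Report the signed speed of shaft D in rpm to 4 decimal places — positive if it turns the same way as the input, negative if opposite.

-2606.2462 rpm (opposite to input, |ω| = 2606.2462 rpm)

Stage 1 [71T→71T]: ω = 2386.0000×71/71 = 2386.0000 rpm, dir flips to −; running = −2386.0000
Stage 2 [71T→21T]: ω = 2386.0000×71/21 = 8066.9524 rpm, dir flips to +; running = +8066.9524
Stage 3 [21T→65T]: ω = 8066.9524×21/65 = 2606.2462 rpm, dir flips to −; running = −2606.2462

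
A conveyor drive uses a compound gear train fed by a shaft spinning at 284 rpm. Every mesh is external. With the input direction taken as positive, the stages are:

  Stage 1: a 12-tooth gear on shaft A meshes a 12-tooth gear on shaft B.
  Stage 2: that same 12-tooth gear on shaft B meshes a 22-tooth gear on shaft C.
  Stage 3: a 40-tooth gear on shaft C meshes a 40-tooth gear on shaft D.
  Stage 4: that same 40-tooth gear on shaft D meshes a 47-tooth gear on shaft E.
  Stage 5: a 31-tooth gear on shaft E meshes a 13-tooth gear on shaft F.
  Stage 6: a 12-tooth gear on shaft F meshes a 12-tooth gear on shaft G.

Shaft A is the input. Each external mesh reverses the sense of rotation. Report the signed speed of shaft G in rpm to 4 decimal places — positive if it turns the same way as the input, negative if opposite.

Stage 1 [12T→12T]: ω = 284.0000×12/12 = 284.0000 rpm, dir flips to −; running = −284.0000
Stage 2 [12T→22T]: ω = 284.0000×12/22 = 154.9091 rpm, dir flips to +; running = +154.9091
Stage 3 [40T→40T]: ω = 154.9091×40/40 = 154.9091 rpm, dir flips to −; running = −154.9091
Stage 4 [40T→47T]: ω = 154.9091×40/47 = 131.8375 rpm, dir flips to +; running = +131.8375
Stage 5 [31T→13T]: ω = 131.8375×31/13 = 314.3818 rpm, dir flips to −; running = −314.3818
Stage 6 [12T→12T]: ω = 314.3818×12/12 = 314.3818 rpm, dir flips to +; running = +314.3818

+314.3818 rpm (same as input, |ω| = 314.3818 rpm)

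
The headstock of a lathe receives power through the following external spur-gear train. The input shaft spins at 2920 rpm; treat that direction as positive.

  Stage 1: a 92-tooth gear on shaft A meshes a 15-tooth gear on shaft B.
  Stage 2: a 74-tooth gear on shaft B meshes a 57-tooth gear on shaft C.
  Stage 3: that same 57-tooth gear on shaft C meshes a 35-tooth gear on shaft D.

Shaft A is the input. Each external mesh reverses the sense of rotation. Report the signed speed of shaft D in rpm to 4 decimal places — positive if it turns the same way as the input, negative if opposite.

-37865.4476 rpm (opposite to input, |ω| = 37865.4476 rpm)

Stage 1 [92T→15T]: ω = 2920.0000×92/15 = 17909.3333 rpm, dir flips to −; running = −17909.3333
Stage 2 [74T→57T]: ω = 17909.3333×74/57 = 23250.7135 rpm, dir flips to +; running = +23250.7135
Stage 3 [57T→35T]: ω = 23250.7135×57/35 = 37865.4476 rpm, dir flips to −; running = −37865.4476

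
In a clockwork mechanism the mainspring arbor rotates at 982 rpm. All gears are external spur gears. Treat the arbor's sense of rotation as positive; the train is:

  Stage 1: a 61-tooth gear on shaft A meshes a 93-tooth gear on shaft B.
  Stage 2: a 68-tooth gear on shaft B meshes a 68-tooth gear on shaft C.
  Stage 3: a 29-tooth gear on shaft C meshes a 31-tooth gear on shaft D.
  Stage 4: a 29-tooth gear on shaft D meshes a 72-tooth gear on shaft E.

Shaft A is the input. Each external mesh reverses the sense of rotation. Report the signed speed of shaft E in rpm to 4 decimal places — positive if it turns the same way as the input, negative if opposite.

Stage 1 [61T→93T]: ω = 982.0000×61/93 = 644.1075 rpm, dir flips to −; running = −644.1075
Stage 2 [68T→68T]: ω = 644.1075×68/68 = 644.1075 rpm, dir flips to +; running = +644.1075
Stage 3 [29T→31T]: ω = 644.1075×29/31 = 602.5522 rpm, dir flips to −; running = −602.5522
Stage 4 [29T→72T]: ω = 602.5522×29/72 = 242.6946 rpm, dir flips to +; running = +242.6946

+242.6946 rpm (same as input, |ω| = 242.6946 rpm)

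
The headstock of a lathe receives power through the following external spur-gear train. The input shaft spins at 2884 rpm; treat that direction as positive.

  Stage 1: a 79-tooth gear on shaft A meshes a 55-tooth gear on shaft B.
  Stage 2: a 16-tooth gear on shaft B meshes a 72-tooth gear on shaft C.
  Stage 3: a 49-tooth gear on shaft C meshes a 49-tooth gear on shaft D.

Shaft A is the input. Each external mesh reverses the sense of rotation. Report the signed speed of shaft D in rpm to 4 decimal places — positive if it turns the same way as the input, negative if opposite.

Stage 1 [79T→55T]: ω = 2884.0000×79/55 = 4142.4727 rpm, dir flips to −; running = −4142.4727
Stage 2 [16T→72T]: ω = 4142.4727×16/72 = 920.5495 rpm, dir flips to +; running = +920.5495
Stage 3 [49T→49T]: ω = 920.5495×49/49 = 920.5495 rpm, dir flips to −; running = −920.5495

-920.5495 rpm (opposite to input, |ω| = 920.5495 rpm)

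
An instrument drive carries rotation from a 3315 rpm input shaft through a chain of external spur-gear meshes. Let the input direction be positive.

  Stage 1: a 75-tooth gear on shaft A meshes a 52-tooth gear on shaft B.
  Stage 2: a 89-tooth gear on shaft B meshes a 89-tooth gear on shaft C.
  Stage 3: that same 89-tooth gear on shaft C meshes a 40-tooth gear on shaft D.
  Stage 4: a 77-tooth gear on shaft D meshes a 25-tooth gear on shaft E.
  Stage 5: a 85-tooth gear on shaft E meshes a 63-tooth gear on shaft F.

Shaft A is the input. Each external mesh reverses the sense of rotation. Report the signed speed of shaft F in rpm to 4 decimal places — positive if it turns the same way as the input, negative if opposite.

Stage 1 [75T→52T]: ω = 3315.0000×75/52 = 4781.2500 rpm, dir flips to −; running = −4781.2500
Stage 2 [89T→89T]: ω = 4781.2500×89/89 = 4781.2500 rpm, dir flips to +; running = +4781.2500
Stage 3 [89T→40T]: ω = 4781.2500×89/40 = 10638.2812 rpm, dir flips to −; running = −10638.2812
Stage 4 [77T→25T]: ω = 10638.2812×77/25 = 32765.9062 rpm, dir flips to +; running = +32765.9062
Stage 5 [85T→63T]: ω = 32765.9062×85/63 = 44207.9688 rpm, dir flips to −; running = −44207.9688

-44207.9688 rpm (opposite to input, |ω| = 44207.9688 rpm)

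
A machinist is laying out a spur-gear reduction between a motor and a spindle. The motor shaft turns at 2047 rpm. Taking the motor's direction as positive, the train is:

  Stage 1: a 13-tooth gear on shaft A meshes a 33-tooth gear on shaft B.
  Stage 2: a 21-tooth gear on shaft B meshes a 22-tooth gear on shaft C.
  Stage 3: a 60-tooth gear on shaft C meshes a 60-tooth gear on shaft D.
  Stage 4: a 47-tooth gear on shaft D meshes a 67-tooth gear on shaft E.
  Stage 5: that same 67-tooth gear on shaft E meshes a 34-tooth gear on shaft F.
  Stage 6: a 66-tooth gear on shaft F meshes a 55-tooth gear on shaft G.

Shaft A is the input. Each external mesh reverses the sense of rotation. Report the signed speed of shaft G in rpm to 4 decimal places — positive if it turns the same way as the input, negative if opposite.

+1276.8623 rpm (same as input, |ω| = 1276.8623 rpm)

Stage 1 [13T→33T]: ω = 2047.0000×13/33 = 806.3939 rpm, dir flips to −; running = −806.3939
Stage 2 [21T→22T]: ω = 806.3939×21/22 = 769.7397 rpm, dir flips to +; running = +769.7397
Stage 3 [60T→60T]: ω = 769.7397×60/60 = 769.7397 rpm, dir flips to −; running = −769.7397
Stage 4 [47T→67T]: ω = 769.7397×47/67 = 539.9666 rpm, dir flips to +; running = +539.9666
Stage 5 [67T→34T]: ω = 539.9666×67/34 = 1064.0519 rpm, dir flips to −; running = −1064.0519
Stage 6 [66T→55T]: ω = 1064.0519×66/55 = 1276.8623 rpm, dir flips to +; running = +1276.8623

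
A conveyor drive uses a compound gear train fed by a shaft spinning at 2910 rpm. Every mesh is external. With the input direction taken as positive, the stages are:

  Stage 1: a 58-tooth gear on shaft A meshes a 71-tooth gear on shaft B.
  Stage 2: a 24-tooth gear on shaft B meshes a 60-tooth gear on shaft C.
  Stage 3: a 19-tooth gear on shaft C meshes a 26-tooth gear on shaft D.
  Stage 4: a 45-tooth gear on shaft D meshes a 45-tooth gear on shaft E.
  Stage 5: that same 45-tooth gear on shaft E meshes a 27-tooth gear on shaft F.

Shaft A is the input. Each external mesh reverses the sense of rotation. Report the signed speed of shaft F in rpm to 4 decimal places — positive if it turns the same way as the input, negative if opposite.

-1158.1148 rpm (opposite to input, |ω| = 1158.1148 rpm)

Stage 1 [58T→71T]: ω = 2910.0000×58/71 = 2377.1831 rpm, dir flips to −; running = −2377.1831
Stage 2 [24T→60T]: ω = 2377.1831×24/60 = 950.8732 rpm, dir flips to +; running = +950.8732
Stage 3 [19T→26T]: ω = 950.8732×19/26 = 694.8689 rpm, dir flips to −; running = −694.8689
Stage 4 [45T→45T]: ω = 694.8689×45/45 = 694.8689 rpm, dir flips to +; running = +694.8689
Stage 5 [45T→27T]: ω = 694.8689×45/27 = 1158.1148 rpm, dir flips to −; running = −1158.1148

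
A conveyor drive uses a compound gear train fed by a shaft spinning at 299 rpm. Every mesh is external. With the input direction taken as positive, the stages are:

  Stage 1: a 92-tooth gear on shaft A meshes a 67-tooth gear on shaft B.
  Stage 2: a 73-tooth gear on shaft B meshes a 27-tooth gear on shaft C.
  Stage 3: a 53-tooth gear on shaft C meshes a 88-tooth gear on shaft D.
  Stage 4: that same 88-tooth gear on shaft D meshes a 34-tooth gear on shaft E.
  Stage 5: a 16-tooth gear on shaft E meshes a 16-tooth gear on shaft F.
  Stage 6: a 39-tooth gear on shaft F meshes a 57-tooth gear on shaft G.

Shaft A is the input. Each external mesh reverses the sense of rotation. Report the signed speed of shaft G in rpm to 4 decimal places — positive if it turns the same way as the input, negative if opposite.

Stage 1 [92T→67T]: ω = 299.0000×92/67 = 410.5672 rpm, dir flips to −; running = −410.5672
Stage 2 [73T→27T]: ω = 410.5672×73/27 = 1110.0520 rpm, dir flips to +; running = +1110.0520
Stage 3 [53T→88T]: ω = 1110.0520×53/88 = 668.5540 rpm, dir flips to −; running = −668.5540
Stage 4 [88T→34T]: ω = 668.5540×88/34 = 1730.3751 rpm, dir flips to +; running = +1730.3751
Stage 5 [16T→16T]: ω = 1730.3751×16/16 = 1730.3751 rpm, dir flips to −; running = −1730.3751
Stage 6 [39T→57T]: ω = 1730.3751×39/57 = 1183.9409 rpm, dir flips to +; running = +1183.9409

+1183.9409 rpm (same as input, |ω| = 1183.9409 rpm)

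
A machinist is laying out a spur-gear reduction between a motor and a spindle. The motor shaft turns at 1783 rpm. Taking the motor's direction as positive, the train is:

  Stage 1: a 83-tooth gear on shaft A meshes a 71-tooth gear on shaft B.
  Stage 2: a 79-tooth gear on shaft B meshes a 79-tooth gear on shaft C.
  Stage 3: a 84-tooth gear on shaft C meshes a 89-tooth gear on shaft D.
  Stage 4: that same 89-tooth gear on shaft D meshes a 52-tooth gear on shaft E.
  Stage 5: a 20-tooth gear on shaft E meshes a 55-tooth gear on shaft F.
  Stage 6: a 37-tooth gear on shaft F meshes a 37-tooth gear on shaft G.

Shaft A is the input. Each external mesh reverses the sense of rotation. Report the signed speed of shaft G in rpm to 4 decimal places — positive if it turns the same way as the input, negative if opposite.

+1224.3747 rpm (same as input, |ω| = 1224.3747 rpm)

Stage 1 [83T→71T]: ω = 1783.0000×83/71 = 2084.3521 rpm, dir flips to −; running = −2084.3521
Stage 2 [79T→79T]: ω = 2084.3521×79/79 = 2084.3521 rpm, dir flips to +; running = +2084.3521
Stage 3 [84T→89T]: ω = 2084.3521×84/89 = 1967.2537 rpm, dir flips to −; running = −1967.2537
Stage 4 [89T→52T]: ω = 1967.2537×89/52 = 3367.0303 rpm, dir flips to +; running = +3367.0303
Stage 5 [20T→55T]: ω = 3367.0303×20/55 = 1224.3747 rpm, dir flips to −; running = −1224.3747
Stage 6 [37T→37T]: ω = 1224.3747×37/37 = 1224.3747 rpm, dir flips to +; running = +1224.3747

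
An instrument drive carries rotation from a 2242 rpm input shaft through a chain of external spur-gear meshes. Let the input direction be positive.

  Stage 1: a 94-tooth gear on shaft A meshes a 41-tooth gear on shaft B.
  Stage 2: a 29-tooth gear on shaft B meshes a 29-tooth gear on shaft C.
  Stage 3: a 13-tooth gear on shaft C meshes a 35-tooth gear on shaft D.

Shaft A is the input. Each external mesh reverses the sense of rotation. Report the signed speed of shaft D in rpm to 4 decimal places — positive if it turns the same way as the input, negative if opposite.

-1909.2153 rpm (opposite to input, |ω| = 1909.2153 rpm)

Stage 1 [94T→41T]: ω = 2242.0000×94/41 = 5140.1951 rpm, dir flips to −; running = −5140.1951
Stage 2 [29T→29T]: ω = 5140.1951×29/29 = 5140.1951 rpm, dir flips to +; running = +5140.1951
Stage 3 [13T→35T]: ω = 5140.1951×13/35 = 1909.2153 rpm, dir flips to −; running = −1909.2153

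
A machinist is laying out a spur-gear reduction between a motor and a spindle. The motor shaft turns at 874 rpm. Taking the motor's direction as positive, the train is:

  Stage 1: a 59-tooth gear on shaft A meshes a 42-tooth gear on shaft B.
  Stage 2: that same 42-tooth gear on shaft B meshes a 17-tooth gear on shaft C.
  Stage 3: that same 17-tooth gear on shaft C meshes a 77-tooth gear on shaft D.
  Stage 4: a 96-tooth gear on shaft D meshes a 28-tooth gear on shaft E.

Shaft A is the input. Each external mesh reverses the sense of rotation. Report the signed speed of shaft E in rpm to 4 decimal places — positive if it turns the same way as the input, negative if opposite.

+2296.0742 rpm (same as input, |ω| = 2296.0742 rpm)

Stage 1 [59T→42T]: ω = 874.0000×59/42 = 1227.7619 rpm, dir flips to −; running = −1227.7619
Stage 2 [42T→17T]: ω = 1227.7619×42/17 = 3033.2941 rpm, dir flips to +; running = +3033.2941
Stage 3 [17T→77T]: ω = 3033.2941×17/77 = 669.6883 rpm, dir flips to −; running = −669.6883
Stage 4 [96T→28T]: ω = 669.6883×96/28 = 2296.0742 rpm, dir flips to +; running = +2296.0742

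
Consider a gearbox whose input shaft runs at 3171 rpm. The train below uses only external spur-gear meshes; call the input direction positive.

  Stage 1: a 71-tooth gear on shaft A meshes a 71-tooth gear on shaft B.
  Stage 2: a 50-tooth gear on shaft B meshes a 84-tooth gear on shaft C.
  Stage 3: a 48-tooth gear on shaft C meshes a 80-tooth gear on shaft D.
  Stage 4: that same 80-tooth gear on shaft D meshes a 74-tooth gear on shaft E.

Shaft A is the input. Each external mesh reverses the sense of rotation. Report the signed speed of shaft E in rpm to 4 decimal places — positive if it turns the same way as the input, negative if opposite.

Stage 1 [71T→71T]: ω = 3171.0000×71/71 = 3171.0000 rpm, dir flips to −; running = −3171.0000
Stage 2 [50T→84T]: ω = 3171.0000×50/84 = 1887.5000 rpm, dir flips to +; running = +1887.5000
Stage 3 [48T→80T]: ω = 1887.5000×48/80 = 1132.5000 rpm, dir flips to −; running = −1132.5000
Stage 4 [80T→74T]: ω = 1132.5000×80/74 = 1224.3243 rpm, dir flips to +; running = +1224.3243

+1224.3243 rpm (same as input, |ω| = 1224.3243 rpm)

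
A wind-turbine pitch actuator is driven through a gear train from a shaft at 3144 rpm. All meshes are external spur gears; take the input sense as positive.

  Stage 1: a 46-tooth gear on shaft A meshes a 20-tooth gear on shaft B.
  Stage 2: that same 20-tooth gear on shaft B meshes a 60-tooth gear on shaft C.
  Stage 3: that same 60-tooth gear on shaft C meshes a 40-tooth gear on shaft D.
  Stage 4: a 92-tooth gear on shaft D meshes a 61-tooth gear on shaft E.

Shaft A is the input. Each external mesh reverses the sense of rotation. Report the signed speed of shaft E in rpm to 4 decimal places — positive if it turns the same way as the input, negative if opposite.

+5453.0361 rpm (same as input, |ω| = 5453.0361 rpm)

Stage 1 [46T→20T]: ω = 3144.0000×46/20 = 7231.2000 rpm, dir flips to −; running = −7231.2000
Stage 2 [20T→60T]: ω = 7231.2000×20/60 = 2410.4000 rpm, dir flips to +; running = +2410.4000
Stage 3 [60T→40T]: ω = 2410.4000×60/40 = 3615.6000 rpm, dir flips to −; running = −3615.6000
Stage 4 [92T→61T]: ω = 3615.6000×92/61 = 5453.0361 rpm, dir flips to +; running = +5453.0361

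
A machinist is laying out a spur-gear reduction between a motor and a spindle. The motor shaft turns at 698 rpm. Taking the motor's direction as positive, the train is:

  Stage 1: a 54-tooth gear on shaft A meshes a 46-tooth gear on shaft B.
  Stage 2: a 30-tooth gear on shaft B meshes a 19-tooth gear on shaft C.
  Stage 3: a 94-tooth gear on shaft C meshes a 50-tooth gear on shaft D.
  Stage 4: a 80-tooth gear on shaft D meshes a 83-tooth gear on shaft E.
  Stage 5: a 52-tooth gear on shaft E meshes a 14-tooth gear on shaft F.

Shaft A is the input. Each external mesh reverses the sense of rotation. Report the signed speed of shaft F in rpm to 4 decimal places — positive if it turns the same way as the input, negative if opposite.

-8707.7120 rpm (opposite to input, |ω| = 8707.7120 rpm)

Stage 1 [54T→46T]: ω = 698.0000×54/46 = 819.3913 rpm, dir flips to −; running = −819.3913
Stage 2 [30T→19T]: ω = 819.3913×30/19 = 1293.7757 rpm, dir flips to +; running = +1293.7757
Stage 3 [94T→50T]: ω = 1293.7757×94/50 = 2432.2984 rpm, dir flips to −; running = −2432.2984
Stage 4 [80T→83T]: ω = 2432.2984×80/83 = 2344.3840 rpm, dir flips to +; running = +2344.3840
Stage 5 [52T→14T]: ω = 2344.3840×52/14 = 8707.7120 rpm, dir flips to −; running = −8707.7120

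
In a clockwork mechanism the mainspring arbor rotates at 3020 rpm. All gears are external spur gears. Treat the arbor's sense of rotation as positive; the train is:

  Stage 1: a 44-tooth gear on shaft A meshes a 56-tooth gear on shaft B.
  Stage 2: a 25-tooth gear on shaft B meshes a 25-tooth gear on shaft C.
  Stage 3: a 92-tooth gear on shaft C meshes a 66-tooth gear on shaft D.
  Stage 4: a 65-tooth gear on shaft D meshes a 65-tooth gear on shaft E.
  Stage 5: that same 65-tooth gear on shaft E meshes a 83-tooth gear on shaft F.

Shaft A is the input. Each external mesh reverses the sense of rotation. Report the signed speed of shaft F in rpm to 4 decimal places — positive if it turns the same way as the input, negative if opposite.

Stage 1 [44T→56T]: ω = 3020.0000×44/56 = 2372.8571 rpm, dir flips to −; running = −2372.8571
Stage 2 [25T→25T]: ω = 2372.8571×25/25 = 2372.8571 rpm, dir flips to +; running = +2372.8571
Stage 3 [92T→66T]: ω = 2372.8571×92/66 = 3307.6190 rpm, dir flips to −; running = −3307.6190
Stage 4 [65T→65T]: ω = 3307.6190×65/65 = 3307.6190 rpm, dir flips to +; running = +3307.6190
Stage 5 [65T→83T]: ω = 3307.6190×65/83 = 2590.3041 rpm, dir flips to −; running = −2590.3041

-2590.3041 rpm (opposite to input, |ω| = 2590.3041 rpm)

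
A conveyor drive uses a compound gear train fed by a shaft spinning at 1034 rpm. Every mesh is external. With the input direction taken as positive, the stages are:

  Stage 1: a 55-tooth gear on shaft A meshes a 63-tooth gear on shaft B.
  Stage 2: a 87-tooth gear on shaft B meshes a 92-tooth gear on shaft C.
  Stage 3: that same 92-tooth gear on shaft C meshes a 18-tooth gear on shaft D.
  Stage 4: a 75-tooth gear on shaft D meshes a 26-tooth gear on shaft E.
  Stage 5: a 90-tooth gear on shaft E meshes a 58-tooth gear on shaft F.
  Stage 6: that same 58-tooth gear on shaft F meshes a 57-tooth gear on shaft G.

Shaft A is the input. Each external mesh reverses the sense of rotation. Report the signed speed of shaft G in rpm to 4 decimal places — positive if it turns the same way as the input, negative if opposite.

+19872.1564 rpm (same as input, |ω| = 19872.1564 rpm)

Stage 1 [55T→63T]: ω = 1034.0000×55/63 = 902.6984 rpm, dir flips to −; running = −902.6984
Stage 2 [87T→92T]: ω = 902.6984×87/92 = 853.6387 rpm, dir flips to +; running = +853.6387
Stage 3 [92T→18T]: ω = 853.6387×92/18 = 4363.0423 rpm, dir flips to −; running = −4363.0423
Stage 4 [75T→26T]: ω = 4363.0423×75/26 = 12585.6990 rpm, dir flips to +; running = +12585.6990
Stage 5 [90T→58T]: ω = 12585.6990×90/58 = 19529.5330 rpm, dir flips to −; running = −19529.5330
Stage 6 [58T→57T]: ω = 19529.5330×58/57 = 19872.1564 rpm, dir flips to +; running = +19872.1564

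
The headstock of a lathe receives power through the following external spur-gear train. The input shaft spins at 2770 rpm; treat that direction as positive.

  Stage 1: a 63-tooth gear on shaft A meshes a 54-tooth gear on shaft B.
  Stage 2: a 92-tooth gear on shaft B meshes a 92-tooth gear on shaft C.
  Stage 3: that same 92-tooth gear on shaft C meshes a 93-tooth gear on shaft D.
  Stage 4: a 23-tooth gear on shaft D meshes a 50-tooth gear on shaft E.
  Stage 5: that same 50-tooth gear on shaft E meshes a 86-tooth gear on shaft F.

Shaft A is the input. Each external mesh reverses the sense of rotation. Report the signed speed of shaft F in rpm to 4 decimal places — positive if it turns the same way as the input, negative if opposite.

Stage 1 [63T→54T]: ω = 2770.0000×63/54 = 3231.6667 rpm, dir flips to −; running = −3231.6667
Stage 2 [92T→92T]: ω = 3231.6667×92/92 = 3231.6667 rpm, dir flips to +; running = +3231.6667
Stage 3 [92T→93T]: ω = 3231.6667×92/93 = 3196.9176 rpm, dir flips to −; running = −3196.9176
Stage 4 [23T→50T]: ω = 3196.9176×23/50 = 1470.5821 rpm, dir flips to +; running = +1470.5821
Stage 5 [50T→86T]: ω = 1470.5821×50/86 = 854.9896 rpm, dir flips to −; running = −854.9896

-854.9896 rpm (opposite to input, |ω| = 854.9896 rpm)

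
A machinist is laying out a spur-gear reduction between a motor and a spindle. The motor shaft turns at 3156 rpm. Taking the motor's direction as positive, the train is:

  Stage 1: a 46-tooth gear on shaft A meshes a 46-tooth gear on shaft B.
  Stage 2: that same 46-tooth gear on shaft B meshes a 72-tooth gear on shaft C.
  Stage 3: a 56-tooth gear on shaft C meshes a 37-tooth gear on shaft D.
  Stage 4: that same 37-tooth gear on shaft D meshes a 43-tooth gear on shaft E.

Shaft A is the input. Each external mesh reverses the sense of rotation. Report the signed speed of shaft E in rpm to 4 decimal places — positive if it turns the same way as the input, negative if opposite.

Stage 1 [46T→46T]: ω = 3156.0000×46/46 = 3156.0000 rpm, dir flips to −; running = −3156.0000
Stage 2 [46T→72T]: ω = 3156.0000×46/72 = 2016.3333 rpm, dir flips to +; running = +2016.3333
Stage 3 [56T→37T]: ω = 2016.3333×56/37 = 3051.7477 rpm, dir flips to −; running = −3051.7477
Stage 4 [37T→43T]: ω = 3051.7477×37/43 = 2625.9225 rpm, dir flips to +; running = +2625.9225

+2625.9225 rpm (same as input, |ω| = 2625.9225 rpm)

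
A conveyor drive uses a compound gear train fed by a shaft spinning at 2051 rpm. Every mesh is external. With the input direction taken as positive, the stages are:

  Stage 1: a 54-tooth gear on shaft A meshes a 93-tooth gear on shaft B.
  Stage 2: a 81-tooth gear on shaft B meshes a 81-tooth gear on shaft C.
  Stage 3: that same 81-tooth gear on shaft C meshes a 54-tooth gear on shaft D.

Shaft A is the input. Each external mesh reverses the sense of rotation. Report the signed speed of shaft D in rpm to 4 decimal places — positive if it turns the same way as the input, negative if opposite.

-1786.3548 rpm (opposite to input, |ω| = 1786.3548 rpm)

Stage 1 [54T→93T]: ω = 2051.0000×54/93 = 1190.9032 rpm, dir flips to −; running = −1190.9032
Stage 2 [81T→81T]: ω = 1190.9032×81/81 = 1190.9032 rpm, dir flips to +; running = +1190.9032
Stage 3 [81T→54T]: ω = 1190.9032×81/54 = 1786.3548 rpm, dir flips to −; running = −1786.3548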